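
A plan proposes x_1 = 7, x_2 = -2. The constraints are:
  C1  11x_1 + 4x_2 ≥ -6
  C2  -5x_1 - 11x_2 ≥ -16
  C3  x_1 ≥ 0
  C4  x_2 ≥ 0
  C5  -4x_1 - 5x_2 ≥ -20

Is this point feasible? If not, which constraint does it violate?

Constraint C4: x_2 = -2, which is not ≥ 0. All other constraints are satisfied.

not feasible — violates C4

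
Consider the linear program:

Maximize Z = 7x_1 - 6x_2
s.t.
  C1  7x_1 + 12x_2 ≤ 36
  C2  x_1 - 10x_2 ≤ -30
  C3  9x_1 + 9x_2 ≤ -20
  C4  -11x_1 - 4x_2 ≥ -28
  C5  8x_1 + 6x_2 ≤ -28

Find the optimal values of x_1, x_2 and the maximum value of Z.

Corner points and Z = 7x_1 - 6x_2:
  (-188/15, 464/45) → Z = -748/5
  (-230/43, 106/43) → Z = -2246/43
  (-22/3, 46/9) → Z = -82
The feasible region is unbounded (it extends along (-12, 7), (-10, -1)), but Z strictly decreases along every unbounded feasible direction, so there is no improving ray and the maximum is attained at a vertex.

x_1 = -230/43, x_2 = 106/43, maximum Z = -2246/43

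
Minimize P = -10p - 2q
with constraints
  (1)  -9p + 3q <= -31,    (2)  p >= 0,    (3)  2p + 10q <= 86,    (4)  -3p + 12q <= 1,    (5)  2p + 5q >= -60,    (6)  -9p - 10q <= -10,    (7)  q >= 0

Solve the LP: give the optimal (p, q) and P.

Corner points and P = -10p - 2q:
  (125/33, 34/33) → P = -1318/33
  (31/9, 0) → P = -310/9
  (511/27, 130/27) → P = -1790/9
  (43, 0) → P = -430

The binding constraints are 2p + 10q = 86 and q = 0.
Solving simultaneously gives p = 43, q = 0.

p = 43, q = 0, minimum P = -430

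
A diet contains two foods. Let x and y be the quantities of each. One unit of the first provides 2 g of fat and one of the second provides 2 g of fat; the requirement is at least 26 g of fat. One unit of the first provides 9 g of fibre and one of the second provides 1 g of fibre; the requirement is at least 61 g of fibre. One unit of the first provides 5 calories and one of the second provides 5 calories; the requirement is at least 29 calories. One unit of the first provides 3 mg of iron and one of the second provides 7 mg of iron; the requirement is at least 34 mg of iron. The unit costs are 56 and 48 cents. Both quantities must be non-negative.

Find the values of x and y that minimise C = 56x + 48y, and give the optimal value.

The feasible region is unbounded (it extends along (0, 1), (1, 0)), but C strictly increases along every unbounded feasible direction, so there is no improving ray and the minimum is attained at a vertex.

x = 6, y = 7, minimum C = 672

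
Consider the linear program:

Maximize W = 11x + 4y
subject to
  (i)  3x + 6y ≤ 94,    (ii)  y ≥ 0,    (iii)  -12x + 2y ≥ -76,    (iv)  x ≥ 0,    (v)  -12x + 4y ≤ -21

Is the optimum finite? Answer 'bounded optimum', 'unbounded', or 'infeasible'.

bounded optimum

Feasible corners and W = 11x + 4y:
  (322/39, 150/13) → W = 5342/39
  (251/42, 355/28) → W = 4891/42
  (19/3, 0) → W = 209/3
  (7/4, 0) → W = 77/4
The feasible region has finitely many vertices and no improving ray; the maximum is 5342/39 at (322/39, 150/13).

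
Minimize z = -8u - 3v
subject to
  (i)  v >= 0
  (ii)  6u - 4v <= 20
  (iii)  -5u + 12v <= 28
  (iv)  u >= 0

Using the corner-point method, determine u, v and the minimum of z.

Corner points and z = -8u - 3v:
  (10/3, 0) → z = -80/3
  (0, 0) → z = 0
  (88/13, 67/13) → z = -905/13
  (0, 7/3) → z = -7

u = 88/13, v = 67/13, minimum z = -905/13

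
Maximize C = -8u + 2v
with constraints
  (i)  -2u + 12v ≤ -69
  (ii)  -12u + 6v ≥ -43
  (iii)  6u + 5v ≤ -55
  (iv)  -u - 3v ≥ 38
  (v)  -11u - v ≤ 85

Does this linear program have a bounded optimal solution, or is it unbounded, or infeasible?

Corner points and C = -8u + 2v:
  (-33/14, -499/42) → C = -103/21
  (-467/78, -1493/78) → C = 125/13
  (-217/32, -333/32) → C = 535/16
The feasible region has finitely many vertices and no improving ray; the maximum is 535/16 at (-217/32, -333/32).

bounded optimum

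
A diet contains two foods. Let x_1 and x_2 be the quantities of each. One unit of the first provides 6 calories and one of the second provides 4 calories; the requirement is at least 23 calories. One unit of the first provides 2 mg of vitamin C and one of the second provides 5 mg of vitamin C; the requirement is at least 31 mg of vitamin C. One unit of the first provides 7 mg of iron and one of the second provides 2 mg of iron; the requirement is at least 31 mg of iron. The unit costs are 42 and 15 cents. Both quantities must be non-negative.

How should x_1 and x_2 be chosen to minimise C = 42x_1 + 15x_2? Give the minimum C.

Extreme points and C = 42x_1 + 15x_2:
  (0, 31/2) → C = 465/2
  (31/2, 0) → C = 651
  (3, 5) → C = 201
The feasible region is unbounded (it extends along (0, 1), (1, 0)), but C strictly increases along every unbounded feasible direction, so there is no improving ray and the minimum is attained at a vertex.

At the optimal vertex, 2x_1 + 5x_2 = 31 and 7x_1 + 2x_2 = 31.
Solving simultaneously gives x_1 = 3, x_2 = 5.

x_1 = 3, x_2 = 5, minimum C = 201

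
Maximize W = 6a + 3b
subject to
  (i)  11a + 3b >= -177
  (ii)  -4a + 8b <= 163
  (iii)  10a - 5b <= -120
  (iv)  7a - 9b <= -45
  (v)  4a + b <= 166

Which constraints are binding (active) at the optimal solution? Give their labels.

Feasible corners and W = 6a + 3b:
  (-381/20, 217/20) → W = -327/4
  (-249/17, -90/17) → W = -1764/17
  (-29/12, 115/6) → W = 43

The maximum is at (-29/12, 115/6). Substituting into each constraint, equality holds for (ii) and (iii); the remaining constraints have slack.

(ii) and (iii)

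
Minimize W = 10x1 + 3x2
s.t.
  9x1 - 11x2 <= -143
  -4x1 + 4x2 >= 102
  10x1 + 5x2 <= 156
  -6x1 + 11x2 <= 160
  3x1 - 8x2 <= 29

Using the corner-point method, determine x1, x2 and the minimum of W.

x1 = -533/5, x2 = -218/5, minimum W = -5984/5

The optimum lies where -6x1 + 11x2 = 160 and 3x1 - 8x2 = 29.
Solving simultaneously gives x1 = -533/5, x2 = -218/5.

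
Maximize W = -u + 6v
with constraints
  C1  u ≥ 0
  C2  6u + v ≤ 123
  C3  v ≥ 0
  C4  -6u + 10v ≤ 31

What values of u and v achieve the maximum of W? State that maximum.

Extreme points and W = -u + 6v:
  (0, 0) → W = 0
  (0, 31/10) → W = 93/5
  (41/2, 0) → W = -41/2
  (109/6, 14) → W = 395/6

At the optimal vertex, 6u + v = 123 and -6u + 10v = 31.
Solving simultaneously gives u = 109/6, v = 14.

u = 109/6, v = 14, maximum W = 395/6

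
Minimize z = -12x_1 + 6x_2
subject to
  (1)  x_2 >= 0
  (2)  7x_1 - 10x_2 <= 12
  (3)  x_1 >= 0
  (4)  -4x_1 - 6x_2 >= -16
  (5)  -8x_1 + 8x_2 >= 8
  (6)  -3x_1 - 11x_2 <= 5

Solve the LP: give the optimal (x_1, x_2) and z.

x_1 = 1, x_2 = 2, minimum z = 0

Extreme points and z = -12x_1 + 6x_2:
  (0, 8/3) → z = 16
  (0, 1) → z = 6
  (1, 2) → z = 0

The binding constraints are -4x_1 - 6x_2 = -16 and -8x_1 + 8x_2 = 8.
Solving simultaneously gives x_1 = 1, x_2 = 2.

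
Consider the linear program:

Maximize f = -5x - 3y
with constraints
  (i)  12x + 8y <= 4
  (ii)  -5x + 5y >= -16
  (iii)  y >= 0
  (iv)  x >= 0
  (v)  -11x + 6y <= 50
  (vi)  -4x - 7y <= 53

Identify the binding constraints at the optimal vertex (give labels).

(iii) and (iv)

Vertices and f = -5x - 3y:
  (1/3, 0) → f = -5/3
  (0, 1/2) → f = -3/2
  (0, 0) → f = 0

The maximum is at (0, 0). Substituting into each constraint, equality holds for (iii) and (iv); the remaining constraints have slack.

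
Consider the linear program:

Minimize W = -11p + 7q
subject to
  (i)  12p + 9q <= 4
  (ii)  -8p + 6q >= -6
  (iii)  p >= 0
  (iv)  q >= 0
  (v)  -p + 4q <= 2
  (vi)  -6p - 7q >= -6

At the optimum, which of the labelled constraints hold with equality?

Vertices and W = -11p + 7q:
  (0, 4/9) → W = 28/9
  (1/3, 0) → W = -11/3
  (0, 0) → W = 0

The minimum is at (1/3, 0). Substituting into each constraint, equality holds for (i) and (iv); the remaining constraints have slack.

(i) and (iv)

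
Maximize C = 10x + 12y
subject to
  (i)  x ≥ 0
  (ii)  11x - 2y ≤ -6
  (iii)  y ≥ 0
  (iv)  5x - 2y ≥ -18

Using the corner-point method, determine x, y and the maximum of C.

Corner points and C = 10x + 12y:
  (0, 3) → C = 36
  (0, 9) → C = 108
  (2, 14) → C = 188

x = 2, y = 14, maximum C = 188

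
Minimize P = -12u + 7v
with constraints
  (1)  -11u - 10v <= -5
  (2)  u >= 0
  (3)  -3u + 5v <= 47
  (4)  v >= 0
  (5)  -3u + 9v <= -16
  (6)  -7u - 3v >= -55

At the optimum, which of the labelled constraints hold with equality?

Vertices and P = -12u + 7v:
  (16/3, 0) → P = -64
  (55/7, 0) → P = -660/7
  (181/24, 53/72) → P = -6145/72

The minimum is at (55/7, 0). Substituting into each constraint, equality holds for (4) and (6); the remaining constraints have slack.

(4) and (6)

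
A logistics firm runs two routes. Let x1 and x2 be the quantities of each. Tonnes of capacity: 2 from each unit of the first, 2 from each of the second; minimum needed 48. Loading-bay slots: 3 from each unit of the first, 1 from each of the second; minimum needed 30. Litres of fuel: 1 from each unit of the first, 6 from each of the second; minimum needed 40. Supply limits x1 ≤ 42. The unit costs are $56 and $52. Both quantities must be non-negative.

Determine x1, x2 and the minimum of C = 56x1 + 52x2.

Feasible corners and C = 56x1 + 52x2:
  (0, 30) → C = 1560
  (40, 0) → C = 2240
  (42, 0) → C = 2352
  (3, 21) → C = 1260
  (104/5, 16/5) → C = 6656/5
The feasible region is unbounded (it extends along (0, 1)), but C strictly increases along every unbounded feasible direction, so there is no improving ray and the minimum is attained at a vertex.

x1 = 3, x2 = 21, minimum C = 1260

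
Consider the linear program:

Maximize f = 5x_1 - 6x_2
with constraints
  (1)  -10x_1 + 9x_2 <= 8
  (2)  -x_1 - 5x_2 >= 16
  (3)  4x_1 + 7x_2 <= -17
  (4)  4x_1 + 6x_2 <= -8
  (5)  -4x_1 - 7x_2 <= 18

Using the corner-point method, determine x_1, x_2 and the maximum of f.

x_1 = 13, x_2 = -10, maximum f = 125

Vertices and f = 5x_1 - 6x_2:
  (27/13, -47/13) → f = 417/13
  (22/13, -46/13) → f = 386/13
  (23/2, -9) → f = 223/2
  (13, -10) → f = 125

The optimum lies where 4x_1 + 6x_2 = -8 and -4x_1 - 7x_2 = 18.
Solving simultaneously gives x_1 = 13, x_2 = -10.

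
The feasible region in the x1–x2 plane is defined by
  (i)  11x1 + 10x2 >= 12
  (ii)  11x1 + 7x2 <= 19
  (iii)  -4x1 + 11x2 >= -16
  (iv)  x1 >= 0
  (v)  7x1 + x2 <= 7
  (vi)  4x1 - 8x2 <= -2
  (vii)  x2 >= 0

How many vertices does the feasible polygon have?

The feasible vertices (each the meet of two boundaries and inside every other half-plane) are:
  (0, 6/5)
  (19/32, 35/64)
  (0, 19/7)
  (15/19, 28/19)
  (9/10, 7/10)

5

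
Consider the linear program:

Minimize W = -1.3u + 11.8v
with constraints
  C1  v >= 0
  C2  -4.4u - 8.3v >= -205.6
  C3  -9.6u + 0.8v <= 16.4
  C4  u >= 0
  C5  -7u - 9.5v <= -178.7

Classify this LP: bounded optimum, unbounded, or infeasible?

Vertices and W = -1.3u + 11.8v:
  (514/11, 0) → W = -3341/55
  (1787/70, 0) → W = -23231/700
  (709/2080, 12787/520) → W = 6026247/20800
  (0, 20.5) → W = 241.9
  (0, 1787/95) → W = 105433/475
The feasible region has finitely many vertices and no improving ray; the minimum is -3341/55 at (514/11, 0).

bounded optimum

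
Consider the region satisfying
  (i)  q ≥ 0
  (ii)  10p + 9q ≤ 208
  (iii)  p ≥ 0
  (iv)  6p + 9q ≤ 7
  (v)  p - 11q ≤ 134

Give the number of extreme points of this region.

Pairwise boundary intersections that survive every other constraint:
  (0, 0)
  (7/6, 0)
  (0, 7/9)

3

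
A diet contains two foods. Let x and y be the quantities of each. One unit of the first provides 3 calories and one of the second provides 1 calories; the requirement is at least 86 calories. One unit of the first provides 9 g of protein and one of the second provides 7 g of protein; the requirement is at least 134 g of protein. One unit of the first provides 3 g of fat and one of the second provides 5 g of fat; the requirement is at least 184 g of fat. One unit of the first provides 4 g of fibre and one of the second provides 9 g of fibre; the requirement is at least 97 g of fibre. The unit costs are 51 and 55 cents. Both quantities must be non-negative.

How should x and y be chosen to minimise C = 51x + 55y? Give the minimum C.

Corner points and C = 51x + 55y:
  (0, 86) → C = 4730
  (184/3, 0) → C = 3128
  (41/2, 49/2) → C = 2393
The feasible region is unbounded (it extends along (0, 1), (1, 0)), but C strictly increases along every unbounded feasible direction, so there is no improving ray and the minimum is attained at a vertex.

x = 41/2, y = 49/2, minimum C = 2393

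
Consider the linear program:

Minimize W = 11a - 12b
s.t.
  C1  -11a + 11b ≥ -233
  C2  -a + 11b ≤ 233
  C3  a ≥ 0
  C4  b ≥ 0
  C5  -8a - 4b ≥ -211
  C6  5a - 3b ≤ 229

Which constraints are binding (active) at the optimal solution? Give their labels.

Corner points and W = 11a - 12b:
  (233/11, 0) → W = 233
  (3253/132, 457/132) → W = 30299/132
  (0, 233/11) → W = -2796/11
  (1389/92, 2075/92) → W = -9621/92
  (0, 0) → W = 0

The minimum is at (0, 233/11). Substituting into each constraint, equality holds for C2 and C3; the remaining constraints have slack.

C2 and C3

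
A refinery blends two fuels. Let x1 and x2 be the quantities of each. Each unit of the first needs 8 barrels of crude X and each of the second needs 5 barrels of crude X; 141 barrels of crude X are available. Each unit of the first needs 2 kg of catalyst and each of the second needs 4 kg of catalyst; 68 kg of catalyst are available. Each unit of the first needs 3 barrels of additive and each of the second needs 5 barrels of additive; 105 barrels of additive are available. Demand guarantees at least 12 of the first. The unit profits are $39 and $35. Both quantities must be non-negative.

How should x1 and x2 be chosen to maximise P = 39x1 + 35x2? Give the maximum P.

Feasible corners and P = 39x1 + 35x2:
  (141/8, 0) → P = 5499/8
  (12, 0) → P = 468
  (12, 9) → P = 783

x1 = 12, x2 = 9, maximum P = 783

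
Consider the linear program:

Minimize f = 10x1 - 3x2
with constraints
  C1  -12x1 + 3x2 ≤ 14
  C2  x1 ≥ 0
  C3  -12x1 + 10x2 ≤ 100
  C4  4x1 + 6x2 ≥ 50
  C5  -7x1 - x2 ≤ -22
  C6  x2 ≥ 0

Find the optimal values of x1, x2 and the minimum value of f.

x1 = 40/21, x2 = 86/7, minimum f = -374/21

Feasible corners and f = 10x1 - 3x2:
  (40/21, 86/7) → f = -374/21
  (52/33, 362/33) → f = -566/33
  (41/19, 131/19) → f = 17/19
  (25/2, 0) → f = 125
The feasible region is unbounded (it extends along (1, 0), (5, 6)), but f strictly increases along every unbounded feasible direction, so there is no improving ray and the minimum is attained at a vertex.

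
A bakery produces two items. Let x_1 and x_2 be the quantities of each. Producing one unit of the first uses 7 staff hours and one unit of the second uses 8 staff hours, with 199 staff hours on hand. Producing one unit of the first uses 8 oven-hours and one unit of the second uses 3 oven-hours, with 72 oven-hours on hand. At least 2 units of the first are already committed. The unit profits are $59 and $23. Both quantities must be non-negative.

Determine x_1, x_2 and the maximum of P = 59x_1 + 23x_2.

x_1 = 2, x_2 = 56/3, maximum P = 1642/3

Vertices and P = 59x_1 + 23x_2:
  (9, 0) → P = 531
  (2, 0) → P = 118
  (2, 56/3) → P = 1642/3

At the optimal vertex, 8x_1 + 3x_2 = 72 and x_1 = 2.
Solving simultaneously gives x_1 = 2, x_2 = 56/3.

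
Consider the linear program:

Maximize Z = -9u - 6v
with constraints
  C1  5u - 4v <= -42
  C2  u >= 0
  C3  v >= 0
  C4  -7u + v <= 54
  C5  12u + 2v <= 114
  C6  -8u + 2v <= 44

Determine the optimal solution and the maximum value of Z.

u = 0, v = 21/2, maximum Z = -63

Extreme points and Z = -9u - 6v:
  (0, 21/2) → Z = -63
  (186/29, 537/29) → Z = -4896/29
  (0, 22) → Z = -132
  (7/2, 36) → Z = -495/2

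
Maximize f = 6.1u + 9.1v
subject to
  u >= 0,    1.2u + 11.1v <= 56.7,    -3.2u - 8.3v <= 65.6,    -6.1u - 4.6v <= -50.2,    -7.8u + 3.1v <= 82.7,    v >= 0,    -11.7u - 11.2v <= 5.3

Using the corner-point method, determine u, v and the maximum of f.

u = 47.25, v = 0, maximum f = 288.225

The optimum lies where 1.2u + 11.1v = 56.7 and v = 0.
Solving simultaneously gives u = 189/4, v = 0.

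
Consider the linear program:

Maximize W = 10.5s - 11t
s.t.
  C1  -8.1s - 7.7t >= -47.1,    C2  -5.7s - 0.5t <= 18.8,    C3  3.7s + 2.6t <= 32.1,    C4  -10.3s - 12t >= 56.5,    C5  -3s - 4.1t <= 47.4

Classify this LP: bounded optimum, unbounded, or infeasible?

bounded optimum

Corner points and W = 10.5s - 11t:
  (-3947/1265, -12841/6325) → W = -131933/12650
  (-5338/2187, -7126/729) → W = 19901/243
  (26605/881, -26984/881) → W = 1152353/1762
  (25485/737, -27168/737) → W = 1132881/1474
The feasible region has finitely many vertices and no improving ray; the maximum is 1132881/1474 at (25485/737, -27168/737).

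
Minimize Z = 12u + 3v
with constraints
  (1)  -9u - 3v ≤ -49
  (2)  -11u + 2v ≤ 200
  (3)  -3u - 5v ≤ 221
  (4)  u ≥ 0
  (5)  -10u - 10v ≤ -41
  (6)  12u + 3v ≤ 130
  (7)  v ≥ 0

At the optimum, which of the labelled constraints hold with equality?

(1) and (4)

Vertices and Z = 12u + 3v:
  (0, 49/3) → Z = 49
  (49/9, 0) → Z = 196/3
  (0, 130/3) → Z = 130
  (65/6, 0) → Z = 130

The minimum is at (0, 49/3). Substituting into each constraint, equality holds for (1) and (4); the remaining constraints have slack.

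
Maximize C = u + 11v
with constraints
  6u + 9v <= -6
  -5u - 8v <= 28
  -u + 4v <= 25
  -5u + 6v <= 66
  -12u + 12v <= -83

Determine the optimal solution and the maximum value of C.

Corner points and C = u + 11v:
  (68, -46) → C = -438
  (15/4, -19/6) → C = -373/12
  (82/39, -751/156) → C = -7933/156

The optimum lies where 6u + 9v = -6 and -12u + 12v = -83.
Solving simultaneously gives u = 15/4, v = -19/6.

u = 15/4, v = -19/6, maximum C = -373/12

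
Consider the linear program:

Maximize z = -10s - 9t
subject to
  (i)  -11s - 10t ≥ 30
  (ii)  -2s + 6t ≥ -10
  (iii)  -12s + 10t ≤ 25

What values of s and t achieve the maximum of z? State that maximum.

s = -125/26, t = -85/26, maximum z = 155/2

Extreme points and z = -10s - 9t:
  (-40/43, -85/43) → z = 1165/43
  (-55/23, -17/46) → z = 1253/46
  (-125/26, -85/26) → z = 155/2

The binding constraints are -2s + 6t = -10 and -12s + 10t = 25.
Solving simultaneously gives s = -125/26, t = -85/26.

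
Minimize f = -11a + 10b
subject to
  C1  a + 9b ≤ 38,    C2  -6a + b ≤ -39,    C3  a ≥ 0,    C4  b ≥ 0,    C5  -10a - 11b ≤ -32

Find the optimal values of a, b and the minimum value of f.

Feasible corners and f = -11a + 10b:
  (389/55, 189/55) → f = -2389/55
  (38, 0) → f = -418
  (13/2, 0) → f = -143/2

The binding constraints are a + 9b = 38 and b = 0.
Solving simultaneously gives a = 38, b = 0.

a = 38, b = 0, minimum f = -418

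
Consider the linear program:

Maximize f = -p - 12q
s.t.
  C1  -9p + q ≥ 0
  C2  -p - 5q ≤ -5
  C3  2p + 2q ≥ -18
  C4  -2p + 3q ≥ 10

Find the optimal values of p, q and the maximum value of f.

p = -35/13, q = 20/13, maximum f = -205/13

Corner points and f = -p - 12q:
  (2/5, 18/5) → f = -218/5
  (-25/2, 7/2) → f = -59/2
  (-35/13, 20/13) → f = -205/13
The feasible region is unbounded (it extends along (-1, 1), (1, 9)), but f strictly decreases along every unbounded feasible direction, so there is no improving ray and the maximum is attained at a vertex.

At the optimal vertex, -p - 5q = -5 and -2p + 3q = 10.
Solving simultaneously gives p = -35/13, q = 20/13.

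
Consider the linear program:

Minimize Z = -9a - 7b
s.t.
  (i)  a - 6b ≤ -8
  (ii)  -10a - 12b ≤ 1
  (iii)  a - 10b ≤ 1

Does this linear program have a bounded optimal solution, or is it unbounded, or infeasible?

unbounded

From the feasible point (-17/12, 79/72), moving in the direction (6, 1) keeps every constraint satisfied while Z decreases without bound.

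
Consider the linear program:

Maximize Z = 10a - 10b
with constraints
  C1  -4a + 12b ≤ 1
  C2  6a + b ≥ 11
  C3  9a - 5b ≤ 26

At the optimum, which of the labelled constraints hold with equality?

C2 and C3

Corner points and Z = 10a - 10b:
  (131/76, 25/38) → Z = 405/38
  (317/88, 113/88) → Z = 255/11
  (27/13, -19/13) → Z = 460/13

The maximum is at (27/13, -19/13). Substituting into each constraint, equality holds for C2 and C3; the remaining constraints have slack.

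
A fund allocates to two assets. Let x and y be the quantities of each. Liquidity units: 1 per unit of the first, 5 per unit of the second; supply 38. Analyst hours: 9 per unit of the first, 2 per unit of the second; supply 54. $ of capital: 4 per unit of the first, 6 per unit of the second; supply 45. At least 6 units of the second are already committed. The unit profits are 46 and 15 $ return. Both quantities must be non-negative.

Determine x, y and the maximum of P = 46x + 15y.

Feasible corners and P = 46x + 15y:
  (0, 15/2) → P = 225/2
  (0, 6) → P = 90
  (9/4, 6) → P = 387/2

x = 9/4, y = 6, maximum P = 387/2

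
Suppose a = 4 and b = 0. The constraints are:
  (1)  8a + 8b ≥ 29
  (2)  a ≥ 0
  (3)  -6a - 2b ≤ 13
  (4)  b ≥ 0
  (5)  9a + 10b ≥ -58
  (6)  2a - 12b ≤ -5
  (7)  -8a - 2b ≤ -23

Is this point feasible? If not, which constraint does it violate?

Constraint (6): 2a - 12b = 8, which is not ≤ -5. All other constraints are satisfied.

not feasible — violates (6)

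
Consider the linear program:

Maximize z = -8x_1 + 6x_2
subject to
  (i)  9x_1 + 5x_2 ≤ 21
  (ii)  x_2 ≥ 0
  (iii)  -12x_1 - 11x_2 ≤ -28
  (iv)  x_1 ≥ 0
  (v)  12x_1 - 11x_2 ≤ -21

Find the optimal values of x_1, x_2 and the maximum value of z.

x_1 = 0, x_2 = 21/5, maximum z = 126/5

Corner points and z = -8x_1 + 6x_2:
  (0, 21/5) → z = 126/5
  (42/53, 147/53) → z = 546/53
  (0, 28/11) → z = 168/11
  (7/24, 49/22) → z = 364/33

The optimum lies where 9x_1 + 5x_2 = 21 and x_1 = 0.
Solving simultaneously gives x_1 = 0, x_2 = 21/5.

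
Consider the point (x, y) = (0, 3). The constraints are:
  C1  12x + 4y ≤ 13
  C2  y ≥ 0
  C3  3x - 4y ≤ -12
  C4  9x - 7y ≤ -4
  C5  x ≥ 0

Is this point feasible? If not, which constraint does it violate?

C1: 12 ≤ 13 ✓
C2: 3 ≥ 0 ✓
C3: -12 ≤ -12 ✓
C4: -21 ≤ -4 ✓
C5: 0 ≥ 0 ✓

feasible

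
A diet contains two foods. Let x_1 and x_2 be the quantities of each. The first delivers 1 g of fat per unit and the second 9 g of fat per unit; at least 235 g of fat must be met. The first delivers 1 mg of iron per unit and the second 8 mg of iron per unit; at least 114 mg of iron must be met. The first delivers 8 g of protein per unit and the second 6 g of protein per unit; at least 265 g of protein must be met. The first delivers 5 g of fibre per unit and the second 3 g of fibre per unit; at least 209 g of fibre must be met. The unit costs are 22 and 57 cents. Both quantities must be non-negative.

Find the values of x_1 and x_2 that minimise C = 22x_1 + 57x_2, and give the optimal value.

Feasible corners and C = 22x_1 + 57x_2:
  (0, 209/3) → C = 3971
  (235, 0) → C = 5170
  (28, 23) → C = 1927
The feasible region is unbounded (it extends along (0, 1), (1, 0)), but C strictly increases along every unbounded feasible direction, so there is no improving ray and the minimum is attained at a vertex.

x_1 = 28, x_2 = 23, minimum C = 1927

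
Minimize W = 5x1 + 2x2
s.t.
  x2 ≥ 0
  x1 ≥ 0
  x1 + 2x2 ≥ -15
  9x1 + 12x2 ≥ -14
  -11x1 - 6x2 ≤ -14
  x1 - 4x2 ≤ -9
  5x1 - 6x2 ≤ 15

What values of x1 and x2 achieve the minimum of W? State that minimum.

Extreme points and W = 5x1 + 2x2:
  (0, 7/3) → W = 14/3
  (1/25, 113/50) → W = 118/25
  (57/7, 30/7) → W = 345/7
The feasible region is unbounded (it extends along (0, 1), (6, 5)), but W strictly increases along every unbounded feasible direction, so there is no improving ray and the minimum is attained at a vertex.

The binding constraints are x1 = 0 and -11x1 - 6x2 = -14.
Solving simultaneously gives x1 = 0, x2 = 7/3.

x1 = 0, x2 = 7/3, minimum W = 14/3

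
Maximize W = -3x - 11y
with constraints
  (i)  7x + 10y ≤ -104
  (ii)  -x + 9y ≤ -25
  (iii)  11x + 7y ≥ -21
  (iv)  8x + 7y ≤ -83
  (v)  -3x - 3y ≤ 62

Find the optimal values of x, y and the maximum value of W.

Vertices and W = -3x - 11y:
  (62/3, -745/21) → W = 6893/21
  (371/12, -619/12) → W = 1424/3
  (185/3, -247/3) → W = 2162/3

At the optimal vertex, 8x + 7y = -83 and -3x - 3y = 62.
Solving simultaneously gives x = 185/3, y = -247/3.

x = 185/3, y = -247/3, maximum W = 2162/3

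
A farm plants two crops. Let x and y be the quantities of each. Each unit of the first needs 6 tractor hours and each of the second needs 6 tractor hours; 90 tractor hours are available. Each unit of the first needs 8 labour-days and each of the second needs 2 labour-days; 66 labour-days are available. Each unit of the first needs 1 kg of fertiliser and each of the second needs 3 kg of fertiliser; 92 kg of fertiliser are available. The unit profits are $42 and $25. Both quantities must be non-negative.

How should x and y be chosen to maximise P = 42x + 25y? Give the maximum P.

The binding constraints are 6x + 6y = 90 and 8x + 2y = 66.
Solving simultaneously gives x = 6, y = 9.

x = 6, y = 9, maximum P = 477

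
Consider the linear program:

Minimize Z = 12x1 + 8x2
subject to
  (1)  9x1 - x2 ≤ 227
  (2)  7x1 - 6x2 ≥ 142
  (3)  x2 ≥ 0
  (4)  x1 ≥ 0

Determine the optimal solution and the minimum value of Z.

x1 = 142/7, x2 = 0, minimum Z = 1704/7

Vertices and Z = 12x1 + 8x2:
  (1220/47, 311/47) → Z = 17128/47
  (227/9, 0) → Z = 908/3
  (142/7, 0) → Z = 1704/7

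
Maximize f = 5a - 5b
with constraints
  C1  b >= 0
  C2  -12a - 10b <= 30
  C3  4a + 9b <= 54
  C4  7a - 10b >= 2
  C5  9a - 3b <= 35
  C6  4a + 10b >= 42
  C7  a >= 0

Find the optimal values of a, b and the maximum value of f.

Corner points and f = 5a - 5b:
  (344/69, 227/69) → f = 195/23
  (4, 13/5) → f = 7
  (14/3, 7/3) → f = 35/3

a = 14/3, b = 7/3, maximum f = 35/3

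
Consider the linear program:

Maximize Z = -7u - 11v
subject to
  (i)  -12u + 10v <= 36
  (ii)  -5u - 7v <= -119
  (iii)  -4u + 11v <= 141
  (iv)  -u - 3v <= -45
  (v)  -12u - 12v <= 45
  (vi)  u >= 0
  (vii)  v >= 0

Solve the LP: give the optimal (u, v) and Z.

Extreme points and Z = -7u - 11v:
  (507/46, 387/23) → Z = -12063/46
  (171/23, 288/23) → Z = -4365/23
  (45, 0) → Z = -315
The feasible region is unbounded (it extends along (1, 0), (11, 4)), but Z strictly decreases along every unbounded feasible direction, so there is no improving ray and the maximum is attained at a vertex.

u = 171/23, v = 288/23, maximum Z = -4365/23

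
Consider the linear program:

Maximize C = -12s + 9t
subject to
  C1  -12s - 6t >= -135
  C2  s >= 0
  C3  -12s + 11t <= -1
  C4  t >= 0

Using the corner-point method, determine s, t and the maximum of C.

s = 1/12, t = 0, maximum C = -1

Extreme points and C = -12s + 9t:
  (497/68, 134/17) → C = -285/17
  (45/4, 0) → C = -135
  (1/12, 0) → C = -1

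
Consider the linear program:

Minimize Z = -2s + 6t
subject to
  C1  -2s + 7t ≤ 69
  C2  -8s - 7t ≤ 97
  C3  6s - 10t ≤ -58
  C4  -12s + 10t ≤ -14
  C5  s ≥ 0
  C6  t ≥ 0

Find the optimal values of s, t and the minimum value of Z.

Feasible corners and Z = -2s + 6t:
  (142/11, 149/11) → Z = 610/11
  (197/16, 107/8) → Z = 445/8
  (12, 13) → Z = 54

At the optimal vertex, 6s - 10t = -58 and -12s + 10t = -14.
Solving simultaneously gives s = 12, t = 13.

s = 12, t = 13, minimum Z = 54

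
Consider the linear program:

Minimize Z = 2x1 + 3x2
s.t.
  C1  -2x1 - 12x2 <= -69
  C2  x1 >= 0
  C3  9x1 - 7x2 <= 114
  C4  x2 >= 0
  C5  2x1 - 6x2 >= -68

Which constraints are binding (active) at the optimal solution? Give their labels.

Extreme points and Z = 2x1 + 3x2:
  (0, 23/4) → Z = 69/4
  (1851/122, 393/122) → Z = 4881/122
  (0, 34/3) → Z = 34
  (29, 21) → Z = 121

The minimum is at (0, 23/4). Substituting into each constraint, equality holds for C1 and C2; the remaining constraints have slack.

C1 and C2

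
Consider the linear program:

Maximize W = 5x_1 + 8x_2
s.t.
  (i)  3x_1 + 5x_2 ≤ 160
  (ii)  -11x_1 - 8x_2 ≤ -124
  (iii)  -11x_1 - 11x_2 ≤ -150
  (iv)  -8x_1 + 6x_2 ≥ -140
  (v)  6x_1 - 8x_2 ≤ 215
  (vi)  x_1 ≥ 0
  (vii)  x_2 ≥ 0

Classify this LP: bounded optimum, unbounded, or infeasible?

bounded optimum

Feasible corners and W = 5x_1 + 8x_2:
  (830/29, 430/29) → W = 7590/29
  (0, 32) → W = 256
  (164/33, 26/3) → W = 1036/11
  (0, 31/2) → W = 124
  (150/11, 0) → W = 750/11
  (35/2, 0) → W = 175/2
The feasible region has finitely many vertices and no improving ray; the maximum is 7590/29 at (830/29, 430/29).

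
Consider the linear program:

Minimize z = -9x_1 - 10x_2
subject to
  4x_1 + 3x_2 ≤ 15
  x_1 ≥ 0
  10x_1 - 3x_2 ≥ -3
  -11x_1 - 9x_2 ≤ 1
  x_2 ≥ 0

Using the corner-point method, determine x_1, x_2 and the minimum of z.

The optimum lies where 4x_1 + 3x_2 = 15 and 10x_1 - 3x_2 = -3.
Solving simultaneously gives x_1 = 6/7, x_2 = 27/7.

x_1 = 6/7, x_2 = 27/7, minimum z = -324/7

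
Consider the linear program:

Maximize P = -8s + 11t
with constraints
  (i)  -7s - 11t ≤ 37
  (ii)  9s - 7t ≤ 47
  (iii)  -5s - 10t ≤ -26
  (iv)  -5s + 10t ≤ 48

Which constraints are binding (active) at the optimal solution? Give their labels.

(iii) and (iv)

Vertices and P = -8s + 11t:
  (652/125, -1/125) → P = -5227/125
  (806/55, 667/55) → P = 889/55
  (-11/5, 37/10) → P = 583/10

The maximum is at (-11/5, 37/10). Substituting into each constraint, equality holds for (iii) and (iv); the remaining constraints have slack.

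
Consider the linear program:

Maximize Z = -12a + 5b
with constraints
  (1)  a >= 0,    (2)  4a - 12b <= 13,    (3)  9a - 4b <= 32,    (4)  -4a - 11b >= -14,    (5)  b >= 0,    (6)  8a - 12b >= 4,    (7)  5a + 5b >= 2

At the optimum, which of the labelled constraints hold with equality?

Vertices and Z = -12a + 5b:
  (311/92, 1/23) → Z = -928/23
  (13/4, 0) → Z = -39
  (53/34, 12/17) → Z = -258/17
  (1/2, 0) → Z = -6

The maximum is at (1/2, 0). Substituting into each constraint, equality holds for (5) and (6); the remaining constraints have slack.

(5) and (6)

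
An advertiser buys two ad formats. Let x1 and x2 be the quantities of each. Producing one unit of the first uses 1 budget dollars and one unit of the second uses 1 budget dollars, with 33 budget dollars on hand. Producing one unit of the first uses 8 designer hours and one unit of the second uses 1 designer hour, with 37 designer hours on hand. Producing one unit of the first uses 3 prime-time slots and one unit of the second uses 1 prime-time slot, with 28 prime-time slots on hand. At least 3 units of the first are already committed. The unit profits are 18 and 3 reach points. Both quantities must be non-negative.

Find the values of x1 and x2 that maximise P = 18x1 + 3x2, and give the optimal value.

Extreme points and P = 18x1 + 3x2:
  (37/8, 0) → P = 333/4
  (3, 0) → P = 54
  (3, 13) → P = 93

At the optimal vertex, 8x1 + x2 = 37 and x1 = 3.
Solving simultaneously gives x1 = 3, x2 = 13.

x1 = 3, x2 = 13, maximum P = 93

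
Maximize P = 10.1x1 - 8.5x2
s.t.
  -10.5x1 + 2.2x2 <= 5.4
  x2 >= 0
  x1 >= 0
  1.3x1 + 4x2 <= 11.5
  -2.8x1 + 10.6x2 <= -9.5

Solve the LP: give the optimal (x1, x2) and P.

Extreme points and P = 10.1x1 - 8.5x2:
  (115/13, 0) → P = 2323/26
  (95/28, 0) → P = 1919/56
  (7995/1249, 1985/2498) → P = 289253/4996

x1 = 115/13, x2 = 0, maximum P = 2323/26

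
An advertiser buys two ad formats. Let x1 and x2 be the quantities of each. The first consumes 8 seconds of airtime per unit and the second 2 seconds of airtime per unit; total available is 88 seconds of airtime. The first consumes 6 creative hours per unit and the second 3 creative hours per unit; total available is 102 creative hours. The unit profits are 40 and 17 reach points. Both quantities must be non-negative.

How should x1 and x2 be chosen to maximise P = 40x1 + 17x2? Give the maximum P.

x1 = 5, x2 = 24, maximum P = 608

Extreme points and P = 40x1 + 17x2:
  (0, 0) → P = 0
  (0, 34) → P = 578
  (11, 0) → P = 440
  (5, 24) → P = 608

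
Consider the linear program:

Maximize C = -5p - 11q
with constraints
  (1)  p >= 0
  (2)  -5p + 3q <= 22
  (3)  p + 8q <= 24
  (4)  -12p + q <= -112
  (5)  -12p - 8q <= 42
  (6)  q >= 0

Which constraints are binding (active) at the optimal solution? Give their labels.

Vertices and C = -5p - 11q:
  (920/97, 176/97) → C = -6536/97
  (24, 0) → C = -120
  (28/3, 0) → C = -140/3

The maximum is at (28/3, 0). Substituting into each constraint, equality holds for (4) and (6); the remaining constraints have slack.

(4) and (6)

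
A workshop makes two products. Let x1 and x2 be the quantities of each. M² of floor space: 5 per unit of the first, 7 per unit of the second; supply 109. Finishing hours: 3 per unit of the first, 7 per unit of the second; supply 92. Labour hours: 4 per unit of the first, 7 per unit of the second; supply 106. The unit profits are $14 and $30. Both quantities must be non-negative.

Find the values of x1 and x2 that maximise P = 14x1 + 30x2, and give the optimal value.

Vertices and P = 14x1 + 30x2:
  (0, 0) → P = 0
  (0, 92/7) → P = 2760/7
  (109/5, 0) → P = 1526/5
  (17/2, 19/2) → P = 404

x1 = 17/2, x2 = 19/2, maximum P = 404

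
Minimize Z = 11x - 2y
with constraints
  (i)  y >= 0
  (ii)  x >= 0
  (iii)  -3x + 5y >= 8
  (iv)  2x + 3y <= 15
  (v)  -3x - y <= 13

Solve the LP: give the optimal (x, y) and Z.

x = 0, y = 5, minimum Z = -10

Corner points and Z = 11x - 2y:
  (0, 8/5) → Z = -16/5
  (0, 5) → Z = -10
  (51/19, 61/19) → Z = 439/19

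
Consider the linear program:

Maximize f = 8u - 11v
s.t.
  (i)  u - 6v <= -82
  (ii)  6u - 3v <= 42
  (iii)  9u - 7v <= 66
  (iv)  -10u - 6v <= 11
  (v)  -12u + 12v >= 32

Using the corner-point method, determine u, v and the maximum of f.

u = 66/5, v = 238/15, maximum f = -1034/15

Feasible corners and f = 8u - 11v:
  (-93/11, 809/66) → f = -13363/66
  (66/5, 238/15) → f = -1034/15
  (50/3, 58/3) → f = -238/3
The feasible region is unbounded (it extends along (-3, 5), (1, 2)), but f strictly decreases along every unbounded feasible direction, so there is no improving ray and the maximum is attained at a vertex.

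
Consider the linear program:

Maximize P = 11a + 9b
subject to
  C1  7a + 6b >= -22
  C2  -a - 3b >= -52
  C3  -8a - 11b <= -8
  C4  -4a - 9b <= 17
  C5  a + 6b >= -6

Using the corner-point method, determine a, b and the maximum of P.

a = 110, b = -58/3, maximum P = 1036

Extreme points and P = 11a + 9b:
  (-126/5, 386/15) → P = -228/5
  (-10, 8) → P = -38
  (110, -58/3) → P = 1036
  (114/37, -56/37) → P = 750/37

At the optimal vertex, -a - 3b = -52 and a + 6b = -6.
Solving simultaneously gives a = 110, b = -58/3.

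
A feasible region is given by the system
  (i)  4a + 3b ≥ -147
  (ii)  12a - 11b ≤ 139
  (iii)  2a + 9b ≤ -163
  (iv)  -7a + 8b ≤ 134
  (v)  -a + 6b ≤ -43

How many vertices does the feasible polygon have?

3

Of the 10 pairwise boundary intersections, those satisfying every inequality are:
  (-15, -29)
  (-139/5, -179/15)
  (-271/65, -1117/65)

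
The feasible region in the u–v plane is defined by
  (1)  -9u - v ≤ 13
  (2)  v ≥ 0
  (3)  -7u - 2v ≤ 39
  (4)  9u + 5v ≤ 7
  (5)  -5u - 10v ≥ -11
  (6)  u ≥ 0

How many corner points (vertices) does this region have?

Of the 15 pairwise boundary intersections, those satisfying every inequality are:
  (7/9, 0)
  (0, 0)
  (3/13, 64/65)
  (0, 11/10)

4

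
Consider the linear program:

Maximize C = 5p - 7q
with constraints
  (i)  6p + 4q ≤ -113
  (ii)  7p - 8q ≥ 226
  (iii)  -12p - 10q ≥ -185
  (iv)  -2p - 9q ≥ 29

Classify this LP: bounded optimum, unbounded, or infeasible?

From the feasible point (0, -113/4), moving in the direction (4, -6) keeps every constraint satisfied while C increases without bound.

unbounded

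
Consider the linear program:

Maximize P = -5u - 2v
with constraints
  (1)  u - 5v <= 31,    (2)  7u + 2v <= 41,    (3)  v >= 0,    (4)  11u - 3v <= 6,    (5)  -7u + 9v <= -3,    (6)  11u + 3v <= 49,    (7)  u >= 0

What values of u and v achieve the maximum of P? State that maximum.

Corner points and P = -5u - 2v:
  (6/11, 0) → P = -30/11
  (3/7, 0) → P = -15/7
  (15/26, 3/26) → P = -81/26

The binding constraints are v = 0 and -7u + 9v = -3.
Solving simultaneously gives u = 3/7, v = 0.

u = 3/7, v = 0, maximum P = -15/7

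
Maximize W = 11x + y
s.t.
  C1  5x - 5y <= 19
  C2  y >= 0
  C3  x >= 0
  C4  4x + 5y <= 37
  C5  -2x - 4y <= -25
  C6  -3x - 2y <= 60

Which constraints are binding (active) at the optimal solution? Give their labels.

Feasible corners and W = 11x + y:
  (0, 37/5) → W = 37/5
  (0, 25/4) → W = 25/4
  (23/6, 13/3) → W = 93/2

The maximum is at (23/6, 13/3). Substituting into each constraint, equality holds for C4 and C5; the remaining constraints have slack.

C4 and C5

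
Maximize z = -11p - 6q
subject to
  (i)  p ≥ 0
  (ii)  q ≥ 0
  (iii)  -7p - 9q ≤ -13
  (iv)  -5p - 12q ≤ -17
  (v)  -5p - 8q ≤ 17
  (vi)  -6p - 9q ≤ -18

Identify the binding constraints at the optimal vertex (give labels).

(i) and (vi)

Corner points and z = -11p - 6q:
  (0, 2) → z = -12
  (17/5, 0) → z = -187/5
  (7/3, 4/9) → z = -85/3
The feasible region is unbounded (it extends along (0, 1), (1, 0)), but z strictly decreases along every unbounded feasible direction, so there is no improving ray and the maximum is attained at a vertex.

The maximum is at (0, 2). Substituting into each constraint, equality holds for (i) and (vi); the remaining constraints have slack.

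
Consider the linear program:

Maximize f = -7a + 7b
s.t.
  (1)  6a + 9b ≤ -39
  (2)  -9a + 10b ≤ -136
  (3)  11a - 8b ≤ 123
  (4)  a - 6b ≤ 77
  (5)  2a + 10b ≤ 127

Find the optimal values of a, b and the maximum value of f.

Feasible corners and f = -7a + 7b:
  (71/19, -389/38) → f = -3717/38
  (23/22, -557/44) → f = -4221/44
  (61/29, -362/29) → f = -2961/29

At the optimal vertex, -9a + 10b = -136 and a - 6b = 77.
Solving simultaneously gives a = 23/22, b = -557/44.

a = 23/22, b = -557/44, maximum f = -4221/44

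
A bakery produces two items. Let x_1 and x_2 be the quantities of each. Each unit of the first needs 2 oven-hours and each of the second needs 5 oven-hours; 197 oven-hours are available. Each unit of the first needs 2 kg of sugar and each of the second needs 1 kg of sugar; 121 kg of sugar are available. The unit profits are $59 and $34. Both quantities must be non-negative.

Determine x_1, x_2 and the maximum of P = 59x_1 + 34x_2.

Feasible corners and P = 59x_1 + 34x_2:
  (0, 0) → P = 0
  (0, 197/5) → P = 6698/5
  (121/2, 0) → P = 7139/2
  (51, 19) → P = 3655

The optimum lies where 2x_1 + 5x_2 = 197 and 2x_1 + x_2 = 121.
Solving simultaneously gives x_1 = 51, x_2 = 19.

x_1 = 51, x_2 = 19, maximum P = 3655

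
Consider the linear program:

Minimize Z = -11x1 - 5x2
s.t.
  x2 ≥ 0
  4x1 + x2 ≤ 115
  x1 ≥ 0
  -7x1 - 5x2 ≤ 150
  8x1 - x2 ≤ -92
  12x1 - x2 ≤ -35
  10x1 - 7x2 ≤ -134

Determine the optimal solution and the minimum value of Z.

Extreme points and Z = -11x1 - 5x2:
  (0, 115) → Z = -575
  (23/12, 322/3) → Z = -2231/4
  (0, 92) → Z = -460

The optimum lies where 4x1 + x2 = 115 and x1 = 0.
Solving simultaneously gives x1 = 0, x2 = 115.

x1 = 0, x2 = 115, minimum Z = -575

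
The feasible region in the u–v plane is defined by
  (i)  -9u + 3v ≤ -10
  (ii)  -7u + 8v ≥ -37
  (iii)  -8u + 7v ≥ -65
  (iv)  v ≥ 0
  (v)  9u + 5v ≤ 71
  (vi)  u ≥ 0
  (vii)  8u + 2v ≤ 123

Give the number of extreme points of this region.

The feasible vertices (each the meet of two boundaries and inside every other half-plane) are:
  (10/9, 0)
  (263/72, 61/8)
  (37/7, 0)
  (753/107, 164/107)

4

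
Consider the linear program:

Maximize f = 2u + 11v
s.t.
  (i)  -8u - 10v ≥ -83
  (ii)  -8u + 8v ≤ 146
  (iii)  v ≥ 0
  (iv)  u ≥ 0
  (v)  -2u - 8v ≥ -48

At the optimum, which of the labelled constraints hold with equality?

(iv) and (v)

Vertices and f = 2u + 11v:
  (83/8, 0) → f = 83/4
  (46/11, 109/22) → f = 1383/22
  (0, 0) → f = 0
  (0, 6) → f = 66

The maximum is at (0, 6). Substituting into each constraint, equality holds for (iv) and (v); the remaining constraints have slack.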